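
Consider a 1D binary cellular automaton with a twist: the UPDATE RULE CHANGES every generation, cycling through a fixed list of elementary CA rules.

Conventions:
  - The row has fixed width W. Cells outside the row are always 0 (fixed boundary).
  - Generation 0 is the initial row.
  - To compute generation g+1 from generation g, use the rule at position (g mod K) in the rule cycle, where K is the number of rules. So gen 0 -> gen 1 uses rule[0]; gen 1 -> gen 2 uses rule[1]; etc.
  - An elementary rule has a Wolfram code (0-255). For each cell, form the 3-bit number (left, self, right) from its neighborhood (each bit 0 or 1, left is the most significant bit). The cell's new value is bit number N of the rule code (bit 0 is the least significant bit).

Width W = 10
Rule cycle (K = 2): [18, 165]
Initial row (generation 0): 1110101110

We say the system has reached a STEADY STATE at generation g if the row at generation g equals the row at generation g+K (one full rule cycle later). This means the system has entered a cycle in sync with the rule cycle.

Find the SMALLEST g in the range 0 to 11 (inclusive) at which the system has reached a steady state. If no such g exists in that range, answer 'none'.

Gen 0: 1110101110
Gen 1 (rule 18): 0000000001
Gen 2 (rule 165): 1111111101
Gen 3 (rule 18): 0000000000
Gen 4 (rule 165): 1111111111
Gen 5 (rule 18): 0000000000
Gen 6 (rule 165): 1111111111
Gen 7 (rule 18): 0000000000
Gen 8 (rule 165): 1111111111
Gen 9 (rule 18): 0000000000
Gen 10 (rule 165): 1111111111
Gen 11 (rule 18): 0000000000
Gen 12 (rule 165): 1111111111
Gen 13 (rule 18): 0000000000

Answer: 3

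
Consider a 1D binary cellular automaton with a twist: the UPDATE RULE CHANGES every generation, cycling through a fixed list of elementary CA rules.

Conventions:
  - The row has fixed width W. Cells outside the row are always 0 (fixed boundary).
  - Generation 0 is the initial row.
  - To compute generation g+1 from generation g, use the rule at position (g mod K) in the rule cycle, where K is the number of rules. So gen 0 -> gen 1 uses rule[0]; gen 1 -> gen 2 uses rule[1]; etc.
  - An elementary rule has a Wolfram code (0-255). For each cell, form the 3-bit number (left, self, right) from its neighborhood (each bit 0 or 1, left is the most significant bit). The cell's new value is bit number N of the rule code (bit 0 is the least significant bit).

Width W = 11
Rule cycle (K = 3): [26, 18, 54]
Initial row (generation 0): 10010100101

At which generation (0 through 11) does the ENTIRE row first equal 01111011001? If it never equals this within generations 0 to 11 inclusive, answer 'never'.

Gen 0: 10010100101
Gen 1 (rule 26): 01100011000
Gen 2 (rule 18): 10010100100
Gen 3 (rule 54): 11111111110
Gen 4 (rule 26): 10000000001
Gen 5 (rule 18): 01000000010
Gen 6 (rule 54): 11100000111
Gen 7 (rule 26): 10010001100
Gen 8 (rule 18): 01101010010
Gen 9 (rule 54): 10011111111
Gen 10 (rule 26): 01110000000
Gen 11 (rule 18): 10001000000

Answer: never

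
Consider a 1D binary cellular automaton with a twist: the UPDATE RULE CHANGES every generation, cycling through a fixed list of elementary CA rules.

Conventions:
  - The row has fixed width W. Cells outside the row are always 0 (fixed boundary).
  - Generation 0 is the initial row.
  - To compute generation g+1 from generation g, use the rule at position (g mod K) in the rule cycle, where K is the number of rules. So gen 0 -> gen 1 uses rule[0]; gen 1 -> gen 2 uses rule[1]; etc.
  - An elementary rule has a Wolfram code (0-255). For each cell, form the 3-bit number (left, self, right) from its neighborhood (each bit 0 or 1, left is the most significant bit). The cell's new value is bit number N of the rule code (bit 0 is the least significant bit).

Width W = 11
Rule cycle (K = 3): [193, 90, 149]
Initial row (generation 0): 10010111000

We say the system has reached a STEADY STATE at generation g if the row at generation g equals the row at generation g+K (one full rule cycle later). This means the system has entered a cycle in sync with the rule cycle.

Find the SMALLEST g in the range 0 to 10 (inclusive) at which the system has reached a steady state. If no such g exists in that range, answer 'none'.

Gen 0: 10010111000
Gen 1 (rule 193): 00000011011
Gen 2 (rule 90): 00000111011
Gen 3 (rule 149): 11110010000
Gen 4 (rule 193): 01110000111
Gen 5 (rule 90): 11011001101
Gen 6 (rule 149): 00000100001
Gen 7 (rule 193): 11110001100
Gen 8 (rule 90): 10011011110
Gen 9 (rule 149): 11000001101
Gen 10 (rule 193): 01011100100
Gen 11 (rule 90): 10010111010
Gen 12 (rule 149): 11010010011
Gen 13 (rule 193): 01000000001

Answer: none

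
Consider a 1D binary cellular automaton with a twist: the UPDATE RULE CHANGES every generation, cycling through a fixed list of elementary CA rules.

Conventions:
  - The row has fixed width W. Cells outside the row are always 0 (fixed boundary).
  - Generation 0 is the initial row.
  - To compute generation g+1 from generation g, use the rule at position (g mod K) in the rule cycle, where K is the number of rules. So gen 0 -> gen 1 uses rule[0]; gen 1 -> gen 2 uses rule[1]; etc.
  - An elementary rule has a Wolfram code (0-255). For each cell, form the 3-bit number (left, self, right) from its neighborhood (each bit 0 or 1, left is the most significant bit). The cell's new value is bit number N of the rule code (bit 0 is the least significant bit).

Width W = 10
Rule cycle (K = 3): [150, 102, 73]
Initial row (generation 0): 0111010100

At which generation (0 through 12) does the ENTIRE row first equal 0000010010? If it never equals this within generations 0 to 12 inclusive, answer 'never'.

Gen 0: 0111010100
Gen 1 (rule 150): 1010010110
Gen 2 (rule 102): 1110111010
Gen 3 (rule 73): 1010101000
Gen 4 (rule 150): 1010101100
Gen 5 (rule 102): 1111110100
Gen 6 (rule 73): 1000010001
Gen 7 (rule 150): 1100111011
Gen 8 (rule 102): 0101001101
Gen 9 (rule 73): 0000001100
Gen 10 (rule 150): 0000010010
Gen 11 (rule 102): 0000110110
Gen 12 (rule 73): 1110110110

Answer: 10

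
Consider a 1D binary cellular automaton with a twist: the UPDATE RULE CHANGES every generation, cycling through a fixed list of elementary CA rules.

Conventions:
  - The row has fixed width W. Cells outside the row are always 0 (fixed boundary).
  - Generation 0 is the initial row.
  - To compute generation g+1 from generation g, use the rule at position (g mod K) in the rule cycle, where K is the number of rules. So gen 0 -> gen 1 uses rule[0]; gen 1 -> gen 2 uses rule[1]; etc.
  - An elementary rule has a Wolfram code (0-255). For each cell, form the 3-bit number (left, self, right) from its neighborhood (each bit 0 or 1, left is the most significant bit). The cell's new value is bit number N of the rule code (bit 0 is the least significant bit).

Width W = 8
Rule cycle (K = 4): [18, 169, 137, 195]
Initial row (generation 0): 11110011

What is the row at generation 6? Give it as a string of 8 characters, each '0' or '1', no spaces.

Gen 0: 11110011
Gen 1 (rule 18): 00001100
Gen 2 (rule 169): 11101001
Gen 3 (rule 137): 11000000
Gen 4 (rule 195): 01011111
Gen 5 (rule 18): 10000000
Gen 6 (rule 169): 00111111

Answer: 00111111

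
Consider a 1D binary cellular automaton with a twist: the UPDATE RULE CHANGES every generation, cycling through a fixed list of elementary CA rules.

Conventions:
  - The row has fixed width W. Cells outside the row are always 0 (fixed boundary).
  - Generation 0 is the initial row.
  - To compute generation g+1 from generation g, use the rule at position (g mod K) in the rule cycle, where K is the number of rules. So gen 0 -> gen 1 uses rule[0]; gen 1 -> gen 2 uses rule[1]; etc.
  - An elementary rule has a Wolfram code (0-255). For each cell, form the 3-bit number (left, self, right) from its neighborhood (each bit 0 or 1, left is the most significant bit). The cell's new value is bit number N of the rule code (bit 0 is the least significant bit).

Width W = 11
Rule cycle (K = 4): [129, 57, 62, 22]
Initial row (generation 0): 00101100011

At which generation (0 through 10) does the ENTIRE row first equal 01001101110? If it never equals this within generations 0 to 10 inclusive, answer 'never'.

Answer: never

Derivation:
Gen 0: 00101100011
Gen 1 (rule 129): 10000001000
Gen 2 (rule 57): 01111100111
Gen 3 (rule 62): 11000011100
Gen 4 (rule 22): 00100100010
Gen 5 (rule 129): 10000001000
Gen 6 (rule 57): 01111100111
Gen 7 (rule 62): 11000011100
Gen 8 (rule 22): 00100100010
Gen 9 (rule 129): 10000001000
Gen 10 (rule 57): 01111100111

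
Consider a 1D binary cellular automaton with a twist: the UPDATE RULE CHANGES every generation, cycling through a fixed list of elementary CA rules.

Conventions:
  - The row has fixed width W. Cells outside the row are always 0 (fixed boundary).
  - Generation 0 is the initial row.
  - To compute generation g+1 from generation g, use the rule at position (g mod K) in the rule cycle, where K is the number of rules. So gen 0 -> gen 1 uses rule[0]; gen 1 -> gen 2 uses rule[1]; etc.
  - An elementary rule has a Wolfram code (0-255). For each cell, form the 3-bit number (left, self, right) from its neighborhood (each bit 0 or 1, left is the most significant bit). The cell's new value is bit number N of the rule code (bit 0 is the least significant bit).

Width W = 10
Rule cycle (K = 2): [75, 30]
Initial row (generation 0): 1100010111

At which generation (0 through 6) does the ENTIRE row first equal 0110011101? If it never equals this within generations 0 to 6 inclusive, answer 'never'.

Answer: never

Derivation:
Gen 0: 1100010111
Gen 1 (rule 75): 1101100101
Gen 2 (rule 30): 1001011101
Gen 3 (rule 75): 0010010100
Gen 4 (rule 30): 0111110110
Gen 5 (rule 75): 1100010110
Gen 6 (rule 30): 1010110101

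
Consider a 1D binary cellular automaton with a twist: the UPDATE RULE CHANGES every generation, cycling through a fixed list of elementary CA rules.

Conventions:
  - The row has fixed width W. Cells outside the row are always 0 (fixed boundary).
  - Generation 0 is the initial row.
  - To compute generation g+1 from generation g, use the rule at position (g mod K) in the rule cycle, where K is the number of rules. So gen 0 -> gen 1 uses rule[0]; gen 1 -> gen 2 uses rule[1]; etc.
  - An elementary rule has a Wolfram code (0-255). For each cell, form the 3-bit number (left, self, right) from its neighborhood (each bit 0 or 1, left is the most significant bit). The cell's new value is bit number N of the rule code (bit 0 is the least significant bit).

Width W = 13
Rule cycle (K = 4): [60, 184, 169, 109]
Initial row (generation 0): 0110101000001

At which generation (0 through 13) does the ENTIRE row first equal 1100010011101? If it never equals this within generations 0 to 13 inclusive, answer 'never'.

Answer: never

Derivation:
Gen 0: 0110101000001
Gen 1 (rule 60): 0101111100001
Gen 2 (rule 184): 0011111010000
Gen 3 (rule 169): 1011110100111
Gen 4 (rule 109): 1110011100101
Gen 5 (rule 60): 1001010010111
Gen 6 (rule 184): 0100101001110
Gen 7 (rule 169): 0000010001100
Gen 8 (rule 109): 1111010101101
Gen 9 (rule 60): 1000111111011
Gen 10 (rule 184): 0100111110110
Gen 11 (rule 169): 0000111101100
Gen 12 (rule 109): 1110100111101
Gen 13 (rule 60): 1001110100011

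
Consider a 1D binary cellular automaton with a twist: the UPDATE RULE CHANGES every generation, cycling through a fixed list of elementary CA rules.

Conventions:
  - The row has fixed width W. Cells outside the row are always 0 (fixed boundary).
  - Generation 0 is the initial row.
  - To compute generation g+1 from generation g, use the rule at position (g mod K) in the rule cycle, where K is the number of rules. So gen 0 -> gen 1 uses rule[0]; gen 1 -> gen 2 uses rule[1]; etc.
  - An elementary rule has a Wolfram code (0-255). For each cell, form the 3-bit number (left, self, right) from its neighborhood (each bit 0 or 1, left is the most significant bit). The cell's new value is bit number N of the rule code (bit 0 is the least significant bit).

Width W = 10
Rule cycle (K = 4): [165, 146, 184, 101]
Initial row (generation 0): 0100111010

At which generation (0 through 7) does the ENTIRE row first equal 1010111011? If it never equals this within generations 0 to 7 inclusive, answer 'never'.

Answer: never

Derivation:
Gen 0: 0100111010
Gen 1 (rule 165): 0100010110
Gen 2 (rule 146): 1010100001
Gen 3 (rule 184): 0101010000
Gen 4 (rule 101): 0111110111
Gen 5 (rule 165): 0011101010
Gen 6 (rule 146): 0101000001
Gen 7 (rule 184): 0010100000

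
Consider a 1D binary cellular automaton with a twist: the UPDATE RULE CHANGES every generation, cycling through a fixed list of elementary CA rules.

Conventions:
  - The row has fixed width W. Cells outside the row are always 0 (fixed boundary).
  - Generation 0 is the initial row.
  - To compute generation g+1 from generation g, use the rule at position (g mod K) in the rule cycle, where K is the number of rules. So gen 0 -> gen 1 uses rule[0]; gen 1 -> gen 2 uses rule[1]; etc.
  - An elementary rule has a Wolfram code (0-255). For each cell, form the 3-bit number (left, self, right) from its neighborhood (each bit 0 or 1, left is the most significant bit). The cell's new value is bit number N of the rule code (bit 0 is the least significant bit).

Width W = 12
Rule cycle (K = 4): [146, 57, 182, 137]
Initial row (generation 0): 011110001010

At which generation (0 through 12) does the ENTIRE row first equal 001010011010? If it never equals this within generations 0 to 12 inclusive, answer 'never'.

Gen 0: 011110001010
Gen 1 (rule 146): 101101010001
Gen 2 (rule 57): 011010101100
Gen 3 (rule 182): 100111110010
Gen 4 (rule 137): 000111100000
Gen 5 (rule 146): 001011010000
Gen 6 (rule 57): 100110101111
Gen 7 (rule 182): 111001110110
Gen 8 (rule 137): 110001100100
Gen 9 (rule 146): 001010011010
Gen 10 (rule 57): 100101010101
Gen 11 (rule 182): 111111111111
Gen 12 (rule 137): 111111111110

Answer: 9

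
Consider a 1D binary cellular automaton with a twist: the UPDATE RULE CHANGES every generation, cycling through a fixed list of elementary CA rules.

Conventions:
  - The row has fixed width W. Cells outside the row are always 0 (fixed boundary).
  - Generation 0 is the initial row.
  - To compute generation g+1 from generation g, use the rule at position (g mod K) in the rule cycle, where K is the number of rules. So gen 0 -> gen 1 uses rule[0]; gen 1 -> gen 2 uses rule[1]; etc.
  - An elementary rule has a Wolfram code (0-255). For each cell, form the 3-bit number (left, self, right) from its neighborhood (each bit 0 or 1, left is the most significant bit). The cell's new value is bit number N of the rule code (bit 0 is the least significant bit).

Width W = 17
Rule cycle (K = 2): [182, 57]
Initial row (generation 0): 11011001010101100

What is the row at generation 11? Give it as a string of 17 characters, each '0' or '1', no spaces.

Answer: 11011111000000000

Derivation:
Gen 0: 11011001010101100
Gen 1 (rule 182): 00100111111110010
Gen 2 (rule 57): 10010100000001001
Gen 3 (rule 182): 11111110000011111
Gen 4 (rule 57): 10000001111010000
Gen 5 (rule 182): 11000010110111000
Gen 6 (rule 57): 10111001101100111
Gen 7 (rule 182): 11010110010011010
Gen 8 (rule 57): 10101101001010101
Gen 9 (rule 182): 11110011111111111
Gen 10 (rule 57): 10001010000000000
Gen 11 (rule 182): 11011111000000000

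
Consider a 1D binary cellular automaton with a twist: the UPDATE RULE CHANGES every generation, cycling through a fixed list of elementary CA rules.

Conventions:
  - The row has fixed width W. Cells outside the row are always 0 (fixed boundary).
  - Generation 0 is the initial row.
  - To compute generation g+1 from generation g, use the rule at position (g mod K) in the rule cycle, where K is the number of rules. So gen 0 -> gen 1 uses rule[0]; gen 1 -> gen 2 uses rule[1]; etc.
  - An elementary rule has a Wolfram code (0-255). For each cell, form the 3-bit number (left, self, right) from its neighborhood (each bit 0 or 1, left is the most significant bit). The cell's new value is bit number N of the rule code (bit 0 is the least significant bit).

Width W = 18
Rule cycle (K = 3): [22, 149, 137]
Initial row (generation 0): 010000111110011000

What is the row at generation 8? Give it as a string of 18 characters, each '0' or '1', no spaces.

Gen 0: 010000111110011000
Gen 1 (rule 22): 111001000001100100
Gen 2 (rule 149): 010101111100010111
Gen 3 (rule 137): 000001111001000110
Gen 4 (rule 22): 000010000111101001
Gen 5 (rule 149): 111011110011001101
Gen 6 (rule 137): 110011100010001000
Gen 7 (rule 22): 001100010111011100
Gen 8 (rule 149): 100011010010001011

Answer: 100011010010001011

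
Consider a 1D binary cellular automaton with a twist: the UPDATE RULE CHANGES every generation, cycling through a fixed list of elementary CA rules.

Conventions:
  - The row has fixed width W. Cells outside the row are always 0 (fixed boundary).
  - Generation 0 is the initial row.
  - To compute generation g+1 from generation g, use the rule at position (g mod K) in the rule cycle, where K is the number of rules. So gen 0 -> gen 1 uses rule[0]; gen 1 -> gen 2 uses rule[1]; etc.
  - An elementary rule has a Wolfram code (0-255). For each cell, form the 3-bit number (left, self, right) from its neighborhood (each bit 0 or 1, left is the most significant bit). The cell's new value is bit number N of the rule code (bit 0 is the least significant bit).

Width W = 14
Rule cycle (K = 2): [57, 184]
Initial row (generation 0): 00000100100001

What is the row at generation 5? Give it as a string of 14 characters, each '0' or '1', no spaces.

Answer: 00100101010101

Derivation:
Gen 0: 00000100100001
Gen 1 (rule 57): 11110010011100
Gen 2 (rule 184): 11101001011010
Gen 3 (rule 57): 10010100110101
Gen 4 (rule 184): 01001010101010
Gen 5 (rule 57): 00100101010101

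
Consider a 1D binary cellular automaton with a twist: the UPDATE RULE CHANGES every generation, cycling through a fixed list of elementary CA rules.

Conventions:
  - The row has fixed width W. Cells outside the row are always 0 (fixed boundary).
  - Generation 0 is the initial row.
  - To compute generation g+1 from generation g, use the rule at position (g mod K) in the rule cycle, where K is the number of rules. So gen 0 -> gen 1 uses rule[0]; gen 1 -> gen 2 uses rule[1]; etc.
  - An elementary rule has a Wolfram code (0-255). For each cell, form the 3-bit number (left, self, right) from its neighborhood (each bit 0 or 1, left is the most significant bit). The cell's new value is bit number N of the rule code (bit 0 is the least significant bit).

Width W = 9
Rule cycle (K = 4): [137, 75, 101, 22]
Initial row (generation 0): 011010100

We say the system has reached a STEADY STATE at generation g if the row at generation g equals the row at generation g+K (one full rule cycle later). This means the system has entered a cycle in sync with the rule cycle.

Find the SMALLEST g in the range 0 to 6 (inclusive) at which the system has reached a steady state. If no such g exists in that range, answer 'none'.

Answer: none

Derivation:
Gen 0: 011010100
Gen 1 (rule 137): 010000001
Gen 2 (rule 75): 100111110
Gen 3 (rule 101): 100000010
Gen 4 (rule 22): 110000111
Gen 5 (rule 137): 100110110
Gen 6 (rule 75): 001110110
Gen 7 (rule 101): 100011010
Gen 8 (rule 22): 110100011
Gen 9 (rule 137): 100001010
Gen 10 (rule 75): 001110000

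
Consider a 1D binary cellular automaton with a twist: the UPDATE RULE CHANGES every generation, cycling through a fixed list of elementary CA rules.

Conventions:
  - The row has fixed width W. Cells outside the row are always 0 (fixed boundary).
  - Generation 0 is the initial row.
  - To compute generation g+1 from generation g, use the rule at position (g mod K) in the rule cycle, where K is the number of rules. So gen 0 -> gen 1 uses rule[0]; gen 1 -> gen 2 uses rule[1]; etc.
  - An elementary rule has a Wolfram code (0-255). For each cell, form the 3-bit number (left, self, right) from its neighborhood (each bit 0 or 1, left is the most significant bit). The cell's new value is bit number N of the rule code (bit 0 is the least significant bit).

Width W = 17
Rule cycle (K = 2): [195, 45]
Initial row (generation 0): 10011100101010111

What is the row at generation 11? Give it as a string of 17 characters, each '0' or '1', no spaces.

Answer: 01000110000110110

Derivation:
Gen 0: 10011100101010111
Gen 1 (rule 195): 00101101000000011
Gen 2 (rule 45): 10111011011111010
Gen 3 (rule 195): 00011001001111000
Gen 4 (rule 45): 11010001001000011
Gen 5 (rule 195): 01000110010011101
Gen 6 (rule 45): 01010100010010011
Gen 7 (rule 195): 10000001100100101
Gen 8 (rule 45): 10111101000100111
Gen 9 (rule 195): 00011100011001011
Gen 10 (rule 45): 11010001010001110
Gen 11 (rule 195): 01000110000110110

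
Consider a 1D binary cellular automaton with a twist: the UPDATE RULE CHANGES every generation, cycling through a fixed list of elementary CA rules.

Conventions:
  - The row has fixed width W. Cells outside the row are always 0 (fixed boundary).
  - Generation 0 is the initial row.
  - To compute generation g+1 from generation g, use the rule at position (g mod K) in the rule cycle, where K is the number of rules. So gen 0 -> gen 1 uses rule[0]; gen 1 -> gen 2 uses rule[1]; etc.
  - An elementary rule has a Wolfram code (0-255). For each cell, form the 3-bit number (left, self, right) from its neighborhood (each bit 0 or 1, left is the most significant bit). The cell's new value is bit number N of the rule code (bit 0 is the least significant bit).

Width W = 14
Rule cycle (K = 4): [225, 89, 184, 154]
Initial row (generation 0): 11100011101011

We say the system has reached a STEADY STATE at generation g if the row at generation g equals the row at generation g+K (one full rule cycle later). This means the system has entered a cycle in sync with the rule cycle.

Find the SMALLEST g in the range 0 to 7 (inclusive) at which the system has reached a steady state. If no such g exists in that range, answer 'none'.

Answer: none

Derivation:
Gen 0: 11100011101011
Gen 1 (rule 225): 01101001110101
Gen 2 (rule 89): 01100101010000
Gen 3 (rule 184): 01010010101000
Gen 4 (rule 154): 10001100000100
Gen 5 (rule 225): 00100101110001
Gen 6 (rule 89): 10010001011100
Gen 7 (rule 184): 01001000111010
Gen 8 (rule 154): 10110101110001
Gen 9 (rule 225): 01011010110100
Gen 10 (rule 89): 00011000110011
Gen 11 (rule 184): 00010100101010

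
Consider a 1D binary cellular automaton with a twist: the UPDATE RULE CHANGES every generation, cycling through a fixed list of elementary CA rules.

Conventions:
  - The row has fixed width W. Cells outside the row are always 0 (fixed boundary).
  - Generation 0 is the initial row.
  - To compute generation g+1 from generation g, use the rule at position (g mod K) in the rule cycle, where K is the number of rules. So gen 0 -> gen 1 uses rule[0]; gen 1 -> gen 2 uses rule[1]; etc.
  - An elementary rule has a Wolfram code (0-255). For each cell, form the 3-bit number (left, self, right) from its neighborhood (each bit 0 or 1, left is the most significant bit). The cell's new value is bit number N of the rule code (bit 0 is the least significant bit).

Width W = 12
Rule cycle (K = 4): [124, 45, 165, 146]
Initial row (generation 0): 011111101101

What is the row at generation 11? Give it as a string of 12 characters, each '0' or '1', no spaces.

Gen 0: 011111101101
Gen 1 (rule 124): 010000111111
Gen 2 (rule 45): 010110100000
Gen 3 (rule 165): 011001101111
Gen 4 (rule 146): 100110000110
Gen 5 (rule 124): 110111000111
Gen 6 (rule 45): 101100010100
Gen 7 (rule 165): 110001011101
Gen 8 (rule 146): 001010001000
Gen 9 (rule 124): 001111001100
Gen 10 (rule 45): 101000001001
Gen 11 (rule 165): 111011101001

Answer: 111011101001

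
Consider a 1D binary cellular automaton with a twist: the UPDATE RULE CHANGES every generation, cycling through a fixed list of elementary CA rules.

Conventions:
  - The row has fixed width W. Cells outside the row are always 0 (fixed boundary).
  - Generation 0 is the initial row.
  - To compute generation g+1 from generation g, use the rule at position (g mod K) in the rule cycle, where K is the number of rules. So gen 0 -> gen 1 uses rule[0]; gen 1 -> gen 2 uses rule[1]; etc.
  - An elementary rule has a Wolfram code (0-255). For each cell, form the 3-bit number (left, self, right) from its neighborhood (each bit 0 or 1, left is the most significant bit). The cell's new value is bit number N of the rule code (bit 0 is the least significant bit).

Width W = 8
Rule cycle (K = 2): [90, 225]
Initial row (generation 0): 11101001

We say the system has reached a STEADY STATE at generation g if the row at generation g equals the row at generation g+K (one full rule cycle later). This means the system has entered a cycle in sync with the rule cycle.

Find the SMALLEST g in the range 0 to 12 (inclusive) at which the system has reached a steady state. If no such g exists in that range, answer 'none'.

Answer: 2

Derivation:
Gen 0: 11101001
Gen 1 (rule 90): 10100110
Gen 2 (rule 225): 01000010
Gen 3 (rule 90): 10100101
Gen 4 (rule 225): 01000010
Gen 5 (rule 90): 10100101
Gen 6 (rule 225): 01000010
Gen 7 (rule 90): 10100101
Gen 8 (rule 225): 01000010
Gen 9 (rule 90): 10100101
Gen 10 (rule 225): 01000010
Gen 11 (rule 90): 10100101
Gen 12 (rule 225): 01000010
Gen 13 (rule 90): 10100101
Gen 14 (rule 225): 01000010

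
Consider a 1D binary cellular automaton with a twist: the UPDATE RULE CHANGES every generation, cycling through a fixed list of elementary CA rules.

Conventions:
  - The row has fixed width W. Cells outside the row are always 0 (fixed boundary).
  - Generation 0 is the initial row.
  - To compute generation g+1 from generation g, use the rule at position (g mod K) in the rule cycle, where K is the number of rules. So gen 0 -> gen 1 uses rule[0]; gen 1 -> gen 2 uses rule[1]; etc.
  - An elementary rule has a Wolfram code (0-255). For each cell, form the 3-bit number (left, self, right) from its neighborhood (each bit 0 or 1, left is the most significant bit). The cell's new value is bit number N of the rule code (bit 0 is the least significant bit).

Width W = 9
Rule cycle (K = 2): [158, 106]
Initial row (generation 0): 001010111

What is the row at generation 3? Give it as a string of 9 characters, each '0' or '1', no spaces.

Gen 0: 001010111
Gen 1 (rule 158): 011010110
Gen 2 (rule 106): 111101110
Gen 3 (rule 158): 111001101

Answer: 111001101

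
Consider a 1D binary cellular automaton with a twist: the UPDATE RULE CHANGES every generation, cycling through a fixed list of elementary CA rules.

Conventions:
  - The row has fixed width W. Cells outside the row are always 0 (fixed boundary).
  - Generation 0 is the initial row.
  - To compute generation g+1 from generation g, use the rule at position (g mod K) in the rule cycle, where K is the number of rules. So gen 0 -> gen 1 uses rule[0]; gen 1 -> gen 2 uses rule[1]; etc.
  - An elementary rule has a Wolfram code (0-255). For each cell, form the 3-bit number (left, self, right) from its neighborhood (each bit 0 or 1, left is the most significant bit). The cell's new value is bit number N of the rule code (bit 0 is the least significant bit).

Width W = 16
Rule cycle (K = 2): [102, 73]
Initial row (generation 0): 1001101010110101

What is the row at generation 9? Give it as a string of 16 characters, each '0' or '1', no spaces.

Gen 0: 1001101010110101
Gen 1 (rule 102): 1010111111011111
Gen 2 (rule 73): 0000100001010001
Gen 3 (rule 102): 0001100011110011
Gen 4 (rule 73): 1101101010010011
Gen 5 (rule 102): 0110111110110101
Gen 6 (rule 73): 0110100010110000
Gen 7 (rule 102): 1011100111010000
Gen 8 (rule 73): 0010100101000111
Gen 9 (rule 102): 0111101111001001

Answer: 0111101111001001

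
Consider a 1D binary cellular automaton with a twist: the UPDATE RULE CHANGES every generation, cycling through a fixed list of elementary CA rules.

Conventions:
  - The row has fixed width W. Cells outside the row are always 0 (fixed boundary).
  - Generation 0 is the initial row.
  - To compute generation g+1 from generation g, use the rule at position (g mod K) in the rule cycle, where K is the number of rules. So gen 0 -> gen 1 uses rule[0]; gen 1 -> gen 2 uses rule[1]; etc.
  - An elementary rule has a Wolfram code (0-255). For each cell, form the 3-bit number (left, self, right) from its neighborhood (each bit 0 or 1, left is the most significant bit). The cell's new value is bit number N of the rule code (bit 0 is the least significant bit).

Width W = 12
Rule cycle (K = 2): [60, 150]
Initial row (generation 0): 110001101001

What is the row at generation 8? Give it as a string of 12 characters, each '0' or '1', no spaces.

Answer: 010111010001

Derivation:
Gen 0: 110001101001
Gen 1 (rule 60): 101001011101
Gen 2 (rule 150): 101111001001
Gen 3 (rule 60): 111000101101
Gen 4 (rule 150): 010101100001
Gen 5 (rule 60): 011111010001
Gen 6 (rule 150): 101110011011
Gen 7 (rule 60): 111001010110
Gen 8 (rule 150): 010111010001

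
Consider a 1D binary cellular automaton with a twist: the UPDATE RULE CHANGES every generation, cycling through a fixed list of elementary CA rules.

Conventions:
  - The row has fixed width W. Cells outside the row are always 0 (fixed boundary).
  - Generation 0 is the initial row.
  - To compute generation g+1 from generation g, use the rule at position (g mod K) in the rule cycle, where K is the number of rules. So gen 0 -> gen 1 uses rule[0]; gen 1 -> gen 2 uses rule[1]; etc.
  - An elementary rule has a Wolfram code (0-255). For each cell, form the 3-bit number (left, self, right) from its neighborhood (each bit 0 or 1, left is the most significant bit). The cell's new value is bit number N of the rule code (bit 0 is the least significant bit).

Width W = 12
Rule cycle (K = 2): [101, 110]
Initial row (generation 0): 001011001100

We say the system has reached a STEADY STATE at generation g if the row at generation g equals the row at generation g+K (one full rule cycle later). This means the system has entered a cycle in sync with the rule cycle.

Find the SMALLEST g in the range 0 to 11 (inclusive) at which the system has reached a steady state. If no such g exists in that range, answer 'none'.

Gen 0: 001011001100
Gen 1 (rule 101): 101101000101
Gen 2 (rule 110): 111111001111
Gen 3 (rule 101): 000001000001
Gen 4 (rule 110): 000011000011
Gen 5 (rule 101): 111001011001
Gen 6 (rule 110): 101011111011
Gen 7 (rule 101): 111100001101
Gen 8 (rule 110): 100100011111
Gen 9 (rule 101): 100101000001
Gen 10 (rule 110): 101111000011
Gen 11 (rule 101): 110001011001
Gen 12 (rule 110): 110011111011
Gen 13 (rule 101): 010000001101

Answer: none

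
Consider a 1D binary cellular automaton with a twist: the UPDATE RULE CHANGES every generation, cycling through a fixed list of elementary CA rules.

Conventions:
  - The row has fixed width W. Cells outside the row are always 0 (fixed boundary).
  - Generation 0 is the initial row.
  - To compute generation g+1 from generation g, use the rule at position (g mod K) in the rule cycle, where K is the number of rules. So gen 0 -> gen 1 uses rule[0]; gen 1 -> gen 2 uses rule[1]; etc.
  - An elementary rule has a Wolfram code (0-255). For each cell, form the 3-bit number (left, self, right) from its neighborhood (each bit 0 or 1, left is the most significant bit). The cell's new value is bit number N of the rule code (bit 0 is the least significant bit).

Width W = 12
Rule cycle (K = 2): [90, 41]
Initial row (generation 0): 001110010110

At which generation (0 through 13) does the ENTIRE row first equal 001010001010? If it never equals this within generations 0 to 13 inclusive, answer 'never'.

Gen 0: 001110010110
Gen 1 (rule 90): 011011100111
Gen 2 (rule 41): 010110000100
Gen 3 (rule 90): 100111001010
Gen 4 (rule 41): 000100000100
Gen 5 (rule 90): 001010001010
Gen 6 (rule 41): 100100100100
Gen 7 (rule 90): 011011011010
Gen 8 (rule 41): 010110110100
Gen 9 (rule 90): 100110110010
Gen 10 (rule 41): 000101100000
Gen 11 (rule 90): 001001110000
Gen 12 (rule 41): 100001000111
Gen 13 (rule 90): 010010101101

Answer: 5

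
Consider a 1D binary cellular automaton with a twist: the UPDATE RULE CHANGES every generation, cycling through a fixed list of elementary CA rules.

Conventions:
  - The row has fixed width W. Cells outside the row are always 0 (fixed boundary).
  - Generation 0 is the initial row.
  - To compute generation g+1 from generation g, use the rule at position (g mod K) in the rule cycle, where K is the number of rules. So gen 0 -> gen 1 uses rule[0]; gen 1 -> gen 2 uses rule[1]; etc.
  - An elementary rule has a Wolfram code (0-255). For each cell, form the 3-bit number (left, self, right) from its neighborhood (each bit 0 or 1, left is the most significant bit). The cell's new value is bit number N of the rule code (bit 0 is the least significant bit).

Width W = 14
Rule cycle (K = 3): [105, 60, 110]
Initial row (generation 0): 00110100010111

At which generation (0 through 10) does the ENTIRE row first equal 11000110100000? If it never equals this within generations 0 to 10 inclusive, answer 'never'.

Answer: never

Derivation:
Gen 0: 00110100010111
Gen 1 (rule 105): 10111001001101
Gen 2 (rule 60): 11100101101011
Gen 3 (rule 110): 10101111111111
Gen 4 (rule 105): 01011000000001
Gen 5 (rule 60): 01110100000001
Gen 6 (rule 110): 11011100000011
Gen 7 (rule 105): 11110101111011
Gen 8 (rule 60): 10001111000110
Gen 9 (rule 110): 10011001001110
Gen 10 (rule 105): 00011000001010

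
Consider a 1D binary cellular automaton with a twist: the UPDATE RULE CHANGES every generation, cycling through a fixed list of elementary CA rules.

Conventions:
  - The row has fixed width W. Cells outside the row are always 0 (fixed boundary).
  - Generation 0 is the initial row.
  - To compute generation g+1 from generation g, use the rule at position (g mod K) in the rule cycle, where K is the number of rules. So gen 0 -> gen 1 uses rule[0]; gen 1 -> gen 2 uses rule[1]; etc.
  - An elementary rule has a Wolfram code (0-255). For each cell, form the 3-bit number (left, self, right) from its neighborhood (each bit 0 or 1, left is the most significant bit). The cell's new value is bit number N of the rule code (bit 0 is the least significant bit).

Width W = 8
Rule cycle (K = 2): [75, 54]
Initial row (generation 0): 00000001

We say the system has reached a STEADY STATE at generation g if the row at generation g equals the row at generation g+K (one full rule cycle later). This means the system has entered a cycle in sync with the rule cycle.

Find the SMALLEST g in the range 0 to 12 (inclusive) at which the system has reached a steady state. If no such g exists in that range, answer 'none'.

Answer: 0

Derivation:
Gen 0: 00000001
Gen 1 (rule 75): 11111110
Gen 2 (rule 54): 00000001
Gen 3 (rule 75): 11111110
Gen 4 (rule 54): 00000001
Gen 5 (rule 75): 11111110
Gen 6 (rule 54): 00000001
Gen 7 (rule 75): 11111110
Gen 8 (rule 54): 00000001
Gen 9 (rule 75): 11111110
Gen 10 (rule 54): 00000001
Gen 11 (rule 75): 11111110
Gen 12 (rule 54): 00000001
Gen 13 (rule 75): 11111110
Gen 14 (rule 54): 00000001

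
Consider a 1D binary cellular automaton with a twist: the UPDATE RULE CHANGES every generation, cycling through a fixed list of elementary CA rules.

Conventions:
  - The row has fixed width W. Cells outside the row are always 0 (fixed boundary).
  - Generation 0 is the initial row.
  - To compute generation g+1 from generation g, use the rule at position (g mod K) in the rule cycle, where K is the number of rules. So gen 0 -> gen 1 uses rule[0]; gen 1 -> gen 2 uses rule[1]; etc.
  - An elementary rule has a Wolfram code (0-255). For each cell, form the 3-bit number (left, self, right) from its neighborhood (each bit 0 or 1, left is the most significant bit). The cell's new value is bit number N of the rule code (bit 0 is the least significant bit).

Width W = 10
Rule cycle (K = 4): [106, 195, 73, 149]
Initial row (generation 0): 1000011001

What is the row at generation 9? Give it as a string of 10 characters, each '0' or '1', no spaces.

Answer: 0001100110

Derivation:
Gen 0: 1000011001
Gen 1 (rule 106): 0000111010
Gen 2 (rule 195): 1111011000
Gen 3 (rule 73): 1001011011
Gen 4 (rule 149): 1101000000
Gen 5 (rule 106): 1110000000
Gen 6 (rule 195): 0110111111
Gen 7 (rule 73): 0110100001
Gen 8 (rule 149): 0000111101
Gen 9 (rule 106): 0001100110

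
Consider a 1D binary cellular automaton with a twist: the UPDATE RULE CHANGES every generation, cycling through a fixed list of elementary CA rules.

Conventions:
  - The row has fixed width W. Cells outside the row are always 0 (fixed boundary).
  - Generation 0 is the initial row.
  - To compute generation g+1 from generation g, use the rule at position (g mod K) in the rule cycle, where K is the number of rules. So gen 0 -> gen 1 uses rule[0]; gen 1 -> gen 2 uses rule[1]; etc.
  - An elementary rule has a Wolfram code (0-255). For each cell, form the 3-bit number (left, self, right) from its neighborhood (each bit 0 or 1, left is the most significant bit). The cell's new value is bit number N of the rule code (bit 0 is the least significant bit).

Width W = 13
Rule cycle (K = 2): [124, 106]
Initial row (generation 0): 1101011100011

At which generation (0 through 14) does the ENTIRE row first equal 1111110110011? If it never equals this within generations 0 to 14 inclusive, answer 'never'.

Gen 0: 1101011100011
Gen 1 (rule 124): 1111110110011
Gen 2 (rule 106): 1000011110111
Gen 3 (rule 124): 1100010011101
Gen 4 (rule 106): 1100100110110
Gen 5 (rule 124): 1110110111111
Gen 6 (rule 106): 1011111100001
Gen 7 (rule 124): 1110000110001
Gen 8 (rule 106): 1010001110010
Gen 9 (rule 124): 1111001011011
Gen 10 (rule 106): 1001010111111
Gen 11 (rule 124): 1101111100001
Gen 12 (rule 106): 1111000100010
Gen 13 (rule 124): 1001100110011
Gen 14 (rule 106): 0011101110111

Answer: 1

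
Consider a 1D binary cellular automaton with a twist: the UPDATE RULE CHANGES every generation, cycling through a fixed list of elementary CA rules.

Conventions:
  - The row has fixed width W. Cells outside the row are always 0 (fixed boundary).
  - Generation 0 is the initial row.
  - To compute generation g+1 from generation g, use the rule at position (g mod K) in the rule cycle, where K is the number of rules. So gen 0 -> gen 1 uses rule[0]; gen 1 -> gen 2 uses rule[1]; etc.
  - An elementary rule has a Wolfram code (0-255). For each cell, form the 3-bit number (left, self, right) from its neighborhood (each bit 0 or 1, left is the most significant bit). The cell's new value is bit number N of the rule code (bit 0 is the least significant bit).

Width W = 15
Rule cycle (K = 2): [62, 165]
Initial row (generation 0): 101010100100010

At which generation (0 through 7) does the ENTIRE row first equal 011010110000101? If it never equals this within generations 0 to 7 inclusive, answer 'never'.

Answer: never

Derivation:
Gen 0: 101010100100010
Gen 1 (rule 62): 111111111110111
Gen 2 (rule 165): 011111111101010
Gen 3 (rule 62): 110000000011111
Gen 4 (rule 165): 000111111001110
Gen 5 (rule 62): 001100000111001
Gen 6 (rule 165): 100001110010001
Gen 7 (rule 62): 110011001111011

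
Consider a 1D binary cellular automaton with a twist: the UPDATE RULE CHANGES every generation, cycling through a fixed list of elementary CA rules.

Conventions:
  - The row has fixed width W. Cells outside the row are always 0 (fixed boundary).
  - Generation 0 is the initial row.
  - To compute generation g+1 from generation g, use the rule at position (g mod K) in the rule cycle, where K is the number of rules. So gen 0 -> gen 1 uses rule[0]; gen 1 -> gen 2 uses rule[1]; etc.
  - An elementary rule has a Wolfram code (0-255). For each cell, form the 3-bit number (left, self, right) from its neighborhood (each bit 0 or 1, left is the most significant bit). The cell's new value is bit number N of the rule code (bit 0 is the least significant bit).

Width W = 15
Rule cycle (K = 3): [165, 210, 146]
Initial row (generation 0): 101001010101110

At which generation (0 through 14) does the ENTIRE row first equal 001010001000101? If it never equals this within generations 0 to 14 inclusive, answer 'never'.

Gen 0: 101001010101110
Gen 1 (rule 165): 111001111110100
Gen 2 (rule 210): 011110111110010
Gen 3 (rule 146): 101100011101101
Gen 4 (rule 165): 110001001010011
Gen 5 (rule 210): 011010110001101
Gen 6 (rule 146): 100000001010000
Gen 7 (rule 165): 101111101110111
Gen 8 (rule 210): 000111100110011
Gen 9 (rule 146): 001011011001100
Gen 10 (rule 165): 101100100000001
Gen 11 (rule 210): 000111010000010
Gen 12 (rule 146): 001010001000101
Gen 13 (rule 165): 101110101010111
Gen 14 (rule 210): 000110000000011

Answer: 12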